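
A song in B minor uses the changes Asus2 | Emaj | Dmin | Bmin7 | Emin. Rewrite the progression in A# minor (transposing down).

B minor down to A# minor is a minor second; each chord root moves by that interval while the quality stays the same.
Asus2: root A down a minor second → G#, giving G#sus2.
Emaj: root E down a minor second → D#, giving D#maj.
Dmin: root D down a minor second → C#, giving C#min.
Bmin7: root B down a minor second → A#, giving A#min7.
Emin: root E down a minor second → D#, giving D#min.

G#sus2 D#maj C#min A#min7 D#min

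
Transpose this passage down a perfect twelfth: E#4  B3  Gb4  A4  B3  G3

A#2 E2 Cb3 D3 E2 C2

E#4 gives A#2
B3 gives E2
Gb4 gives Cb3
A4 gives D3
B3 gives E2
G3 gives C2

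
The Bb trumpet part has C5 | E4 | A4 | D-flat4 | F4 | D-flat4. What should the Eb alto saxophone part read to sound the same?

G5 B4 E5 Ab4 C5 Ab4

First find concert pitch: the Bb trumpet sounds a major second below written, so C5 E4 A4 D-flat4 F4 D-flat4 sounds Bb4 D4 G4 Cb4 Eb4 Cb4.
Then write for Eb alto saxophone: it sounds a major sixth below written, so the part must be a major sixth above concert.
Bb4 → G5
D4 → B4
G4 → E5
Cb4 → Ab4
Eb4 → C5
Cb4 → Ab4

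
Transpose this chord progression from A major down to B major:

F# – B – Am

G# C# Bm

A major down to B major is a minor seventh; each chord root moves by that interval while the quality stays the same.
F#: root F# down a minor seventh → G#, giving G#.
B: root B down a minor seventh → C#, giving C#.
Am: root A down a minor seventh → B, giving Bm.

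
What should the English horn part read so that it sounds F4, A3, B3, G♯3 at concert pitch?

C5 E4 F#4 D#4

Written C4 sounds as F3 on the English horn, so concert pitches are written a perfect fifth up.
F4 to C5
A3 to E4
B3 to F#4
G#3 to D#4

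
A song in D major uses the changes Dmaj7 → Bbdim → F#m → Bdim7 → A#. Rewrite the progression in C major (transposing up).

Cmaj7 Abdim Em Adim7 G#

D major up to C major is a minor seventh; each chord root moves by that interval while the quality stays the same.
Dmaj7: root D up a minor seventh → C, giving Cmaj7.
Bbdim: root Bb up a minor seventh → Ab, giving Abdim.
F#m: root F# up a minor seventh → E, giving Em.
Bdim7: root B up a minor seventh → A, giving Adim7.
A#: root A# up a minor seventh → G#, giving G#.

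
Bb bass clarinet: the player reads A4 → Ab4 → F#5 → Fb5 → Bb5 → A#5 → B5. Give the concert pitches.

Written C4 on the Bb bass clarinet sounds as Bb2, a major ninth lower; apply that shift to every note.
A4 gives G3
Ab4 gives Gb3
F#5 gives E4
Fb5 gives Ebb4
Bb5 gives Ab4
A#5 gives G#4
B5 gives A4

G3 Gb3 E4 Ebb4 Ab4 G#4 A4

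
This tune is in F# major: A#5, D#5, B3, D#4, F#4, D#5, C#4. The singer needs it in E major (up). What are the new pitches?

G#6 C#6 A4 C#5 E5 C#6 B4

F# major to E major up is a minor seventh, so every note moves up by that interval.
A#5 to G#6
D#5 to C#6
B3 to A4
D#4 to C#5
F#4 to E5
D#5 to C#6
C#4 to B4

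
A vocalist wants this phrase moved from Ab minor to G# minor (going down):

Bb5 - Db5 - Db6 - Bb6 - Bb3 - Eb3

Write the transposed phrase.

A#5 C#5 C#6 A#6 A#3 D#3

From Ab down to G# is a diminished second; apply that to each pitch.
Bb5 → A#5
Db5 → C#5
Db6 → C#6
Bb6 → A#6
Bb3 → A#3
Eb3 → D#3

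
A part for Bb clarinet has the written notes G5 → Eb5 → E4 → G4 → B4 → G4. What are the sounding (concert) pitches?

The Bb clarinet sounds a major second below written, so transpose each written note down a major second.
G5 becomes F5
Eb5 becomes Db5
E4 becomes D4
G4 becomes F4
B4 becomes A4
G4 becomes F4

F5 Db5 D4 F4 A4 F4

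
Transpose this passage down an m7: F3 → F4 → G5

G2 G3 A4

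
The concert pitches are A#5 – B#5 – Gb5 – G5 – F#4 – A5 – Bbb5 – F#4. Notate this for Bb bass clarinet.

B#6 C##7 Ab6 A6 G#5 B6 Cb7 G#5

The Bb bass clarinet sounds a major ninth below written, so the written part must be a major ninth above concert — transpose each note up.
A#5 → B#6
B#5 → C##7
Gb5 → Ab6
G5 → A6
F#4 → G#5
A5 → B6
Bbb5 → Cb7
F#4 → G#5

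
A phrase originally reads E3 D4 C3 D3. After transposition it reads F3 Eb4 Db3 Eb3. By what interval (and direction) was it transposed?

up a minor second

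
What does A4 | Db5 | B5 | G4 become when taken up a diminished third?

A4 up a diminished third is Cb5.
Db5: a third up reaches F, and 2 semitones makes it Fbb5.
A diminished third up from B5 gives Db6.
G4: a third up reaches B, and 2 semitones makes it Bbb4.

Cb5 Fbb5 Db6 Bbb4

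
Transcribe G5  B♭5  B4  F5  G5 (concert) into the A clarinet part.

Written C4 sounds as A3 on the A clarinet, so concert pitches are written a minor third up.
G5 -> Bb5
Bb5 -> Db6
B4 -> D5
F5 -> Ab5
G5 -> Bb5

Bb5 Db6 D5 Ab5 Bb5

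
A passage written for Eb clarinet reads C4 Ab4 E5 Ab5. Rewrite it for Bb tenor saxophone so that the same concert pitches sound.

F5 Db6 A6 Db7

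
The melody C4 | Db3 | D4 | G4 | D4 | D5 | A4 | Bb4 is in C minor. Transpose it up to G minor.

G4 Ab3 A4 D5 A4 A5 E5 F5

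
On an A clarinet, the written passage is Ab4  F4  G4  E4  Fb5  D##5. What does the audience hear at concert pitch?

The A clarinet sounds a minor third below written, so transpose each written note down a minor third.
Ab4 -> F4
F4 -> D4
G4 -> E4
E4 -> C#4
Fb5 -> Db5
D##5 -> B##4

F4 D4 E4 C#4 Db5 B##4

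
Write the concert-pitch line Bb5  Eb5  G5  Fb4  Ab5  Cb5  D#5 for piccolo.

Written C4 sounds as C5 on the piccolo, so concert pitches are written a perfect octave down.
Bb5 gives Bb4
Eb5 gives Eb4
G5 gives G4
Fb4 gives Fb3
Ab5 gives Ab4
Cb5 gives Cb4
D#5 gives D#4

Bb4 Eb4 G4 Fb3 Ab4 Cb4 D#4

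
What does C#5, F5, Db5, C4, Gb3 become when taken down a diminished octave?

C#5 down a diminished octave is C##4.
A diminished octave down from F5 gives F#4.
Db5: an octave down reaches D, and 11 semitones makes it D4.
C4: an octave down reaches C, and 11 semitones makes it C#3.
A diminished octave down from Gb3 gives G2.

C##4 F#4 D4 C#3 G2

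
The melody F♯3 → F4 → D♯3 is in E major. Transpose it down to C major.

E major to C major down is a major third, so every note moves down by that interval.
F#3 becomes D3
F4 becomes Db4
D#3 becomes B2

D3 Db4 B2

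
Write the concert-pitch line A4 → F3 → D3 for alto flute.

The alto flute sounds a perfect fourth below written, so the written part must be a perfect fourth above concert — transpose each note up.
A4 to D5
F3 to Bb3
D3 to G3

D5 Bb3 G3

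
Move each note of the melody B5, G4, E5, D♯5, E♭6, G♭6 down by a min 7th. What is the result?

C#5 A3 F#4 E#4 F5 Ab5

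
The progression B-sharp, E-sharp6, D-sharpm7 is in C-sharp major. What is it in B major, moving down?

A# D#6 C#m7

C-sharp major down to B major is a major second; each chord root moves by that interval while the quality stays the same.
B-sharp: root B-sharp down a major second → A#, giving A#.
E-sharp6: root E-sharp down a major second → D#, giving D#6.
D-sharpm7: root D-sharp down a major second → C#, giving C#m7.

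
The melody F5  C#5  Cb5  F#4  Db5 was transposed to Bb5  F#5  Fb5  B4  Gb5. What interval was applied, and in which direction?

up a perfect fourth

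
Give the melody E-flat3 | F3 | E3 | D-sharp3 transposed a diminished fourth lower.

B2 C#3 B#2 A##2

Eb3: a fourth down reaches B, and 4 semitones makes it B2.
A diminished fourth down from F3 gives C#3.
E3 down a diminished fourth is B#2.
D#3 down a diminished fourth is A##2.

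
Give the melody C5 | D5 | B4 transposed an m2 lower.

C5 becomes B4
D5 becomes C#5
B4 becomes A#4

B4 C#5 A#4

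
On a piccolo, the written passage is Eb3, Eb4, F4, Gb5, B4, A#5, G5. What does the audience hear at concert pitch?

The piccolo sounds a perfect octave above written, so transpose each written note up a perfect octave.
Eb3 -> Eb4
Eb4 -> Eb5
F4 -> F5
Gb5 -> Gb6
B4 -> B5
A#5 -> A#6
G5 -> G6

Eb4 Eb5 F5 Gb6 B5 A#6 G6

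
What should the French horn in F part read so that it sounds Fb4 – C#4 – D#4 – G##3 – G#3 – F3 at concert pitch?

Cb5 G#4 A#4 D##4 D#4 C4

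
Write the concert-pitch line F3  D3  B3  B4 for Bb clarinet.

G3 E3 C#4 C#5

The Bb clarinet sounds a major second below written, so the written part must be a major second above concert — transpose each note up.
F3 becomes G3
D3 becomes E3
B3 becomes C#4
B4 becomes C#5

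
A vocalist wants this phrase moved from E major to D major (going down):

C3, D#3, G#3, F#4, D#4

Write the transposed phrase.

Bb2 C#3 F#3 E4 C#4

E major to D major down is a major second, so every note moves down by that interval.
C3 → Bb2
D#3 → C#3
G#3 → F#3
F#4 → E4
D#4 → C#4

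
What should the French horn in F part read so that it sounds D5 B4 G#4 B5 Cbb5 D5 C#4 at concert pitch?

A5 F#5 D#5 F#6 Gbb5 A5 G#4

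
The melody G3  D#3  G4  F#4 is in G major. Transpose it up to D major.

From G up to D is a perfect fifth; apply that to each pitch.
G3 -> D4
D#3 -> A#3
G4 -> D5
F#4 -> C#5

D4 A#3 D5 C#5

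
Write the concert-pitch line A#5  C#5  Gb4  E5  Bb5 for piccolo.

The piccolo sounds a perfect octave above written, so the written part must be a perfect octave below concert — transpose each note down.
A#5 to A#4
C#5 to C#4
Gb4 to Gb3
E5 to E4
Bb5 to Bb4

A#4 C#4 Gb3 E4 Bb4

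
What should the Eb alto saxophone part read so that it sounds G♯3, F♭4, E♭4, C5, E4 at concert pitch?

Written C4 sounds as Eb3 on the Eb alto saxophone, so concert pitches are written a major sixth up.
G#3 becomes E#4
Fb4 becomes Db5
Eb4 becomes C5
C5 becomes A5
E4 becomes C#5

E#4 Db5 C5 A5 C#5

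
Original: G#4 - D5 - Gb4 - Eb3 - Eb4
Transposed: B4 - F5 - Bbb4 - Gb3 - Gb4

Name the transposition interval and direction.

up a minor third

From G#4 to B4 is 3 letter names — a third of some quality.
G#4 to B4 is 3 semitones, which makes it a minor third; the second version is higher, so the direction is up.
Checking another pair — Eb4 → Gb4 — gives the same interval.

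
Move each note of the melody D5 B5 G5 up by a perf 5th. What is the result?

A5 F#6 D6

D5: a fifth up reaches A, and 7 semitones makes it A5.
B5: a fifth up reaches F, and 7 semitones makes it F#6.
A perfect fifth up from G5 gives D6.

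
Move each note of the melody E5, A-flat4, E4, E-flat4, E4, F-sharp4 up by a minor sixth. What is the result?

E5 -> C6
Ab4 -> Fb5
E4 -> C5
Eb4 -> Cb5
E4 -> C5
F#4 -> D5

C6 Fb5 C5 Cb5 C5 D5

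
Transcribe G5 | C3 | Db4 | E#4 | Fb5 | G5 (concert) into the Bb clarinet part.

Written C4 sounds as Bb3 on the Bb clarinet, so concert pitches are written a major second up.
G5 to A5
C3 to D3
Db4 to Eb4
E#4 to F##4
Fb5 to Gb5
G5 to A5

A5 D3 Eb4 F##4 Gb5 A5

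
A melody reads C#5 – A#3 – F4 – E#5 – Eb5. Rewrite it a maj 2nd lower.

B4 G#3 Eb4 D#5 Db5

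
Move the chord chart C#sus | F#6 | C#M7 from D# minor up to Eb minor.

D# minor up to Eb minor is a diminished second; each chord root moves by that interval while the quality stays the same.
C#sus: root C# up a diminished second → Db, giving Dbsus.
F#6: root F# up a diminished second → Gb, giving Gb6.
C#M7: root C# up a diminished second → Db, giving DbM7.

Dbsus Gb6 DbM7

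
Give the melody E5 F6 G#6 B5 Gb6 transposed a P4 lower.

E5 down a perfect fourth is B4.
F6: a fourth down reaches C, and 5 semitones makes it C6.
G#6: a fourth down reaches D, and 5 semitones makes it D#6.
A perfect fourth down from B5 gives F#5.
A perfect fourth down from Gb6 gives Db6.

B4 C6 D#6 F#5 Db6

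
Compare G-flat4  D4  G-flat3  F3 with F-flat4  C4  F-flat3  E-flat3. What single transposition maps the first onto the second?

down a major second

Take the first pair: Gb4 → Fb4. G to F spans 2 letter names, so the interval is some kind of second.
Fb4 to Gb4 is 2 semitones, which makes it a major second; the second version is lower, so the direction is down.
Checking another pair — F3 → Eb3 — gives the same interval.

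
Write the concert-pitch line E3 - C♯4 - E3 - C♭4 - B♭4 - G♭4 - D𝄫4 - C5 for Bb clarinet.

F#3 D#4 F#3 Db4 C5 Ab4 Ebb4 D5

Written C4 sounds as Bb3 on the Bb clarinet, so concert pitches are written a major second up.
E3 to F#3
C#4 to D#4
E3 to F#3
Cb4 to Db4
Bb4 to C5
Gb4 to Ab4
Dbb4 to Ebb4
C5 to D5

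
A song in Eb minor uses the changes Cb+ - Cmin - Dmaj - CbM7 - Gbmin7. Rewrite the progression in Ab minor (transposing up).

Fb+ Fmin Gmaj FbM7 Cbmin7

Eb minor up to Ab minor is a perfect fourth; each chord root moves by that interval while the quality stays the same.
Cb+: root Cb up a perfect fourth → Fb, giving Fb+.
Cmin: root C up a perfect fourth → F, giving Fmin.
Dmaj: root D up a perfect fourth → G, giving Gmaj.
CbM7: root Cb up a perfect fourth → Fb, giving FbM7.
Gbmin7: root Gb up a perfect fourth → Cb, giving Cbmin7.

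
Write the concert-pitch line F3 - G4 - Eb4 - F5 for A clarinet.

Ab3 Bb4 Gb4 Ab5

The A clarinet sounds a minor third below written, so the written part must be a minor third above concert — transpose each note up.
F3 → Ab3
G4 → Bb4
Eb4 → Gb4
F5 → Ab5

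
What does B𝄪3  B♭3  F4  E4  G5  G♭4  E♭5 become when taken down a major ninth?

B##3 down a major ninth is A##2.
Bb3 down a major ninth is Ab2.
A major ninth down from F4 gives Eb3.
E4 down a major ninth is D3.
G5: a ninth down reaches F, and 14 semitones makes it F4.
Gb4 down a major ninth is Fb3.
Eb5: a ninth down reaches D, and 14 semitones makes it Db4.

A##2 Ab2 Eb3 D3 F4 Fb3 Db4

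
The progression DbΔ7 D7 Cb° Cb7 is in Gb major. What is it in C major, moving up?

GΔ7 G#7 F° F7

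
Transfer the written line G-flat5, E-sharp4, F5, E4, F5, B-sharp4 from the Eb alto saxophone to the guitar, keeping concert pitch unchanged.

Bbb5 G#4 Ab5 G4 Ab5 D#5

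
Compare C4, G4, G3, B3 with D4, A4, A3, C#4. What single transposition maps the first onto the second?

From C4 to D4 is 2 letter names — a second of some quality.
C4 to D4 is 2 semitones, which makes it a major second; the second version is higher, so the direction is up.
Checking another pair — B3 → C#4 — gives the same interval.

up a major second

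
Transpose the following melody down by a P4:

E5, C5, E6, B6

E5 → B4
C5 → G4
E6 → B5
B6 → F#6

B4 G4 B5 F#6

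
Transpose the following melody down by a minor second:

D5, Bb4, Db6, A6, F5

C#5 A4 C6 G#6 E5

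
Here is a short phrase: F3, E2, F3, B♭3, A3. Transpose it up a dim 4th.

Bbb3 Ab2 Bbb3 Ebb4 Db4

A diminished fourth up from F3 gives Bbb3.
A diminished fourth up from E2 gives Ab2.
F3 up a diminished fourth is Bbb3.
Bb3 up a diminished fourth is Ebb4.
A diminished fourth up from A3 gives Db4.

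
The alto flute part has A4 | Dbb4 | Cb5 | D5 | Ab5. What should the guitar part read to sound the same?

E5 Abb4 Gb5 A5 Eb6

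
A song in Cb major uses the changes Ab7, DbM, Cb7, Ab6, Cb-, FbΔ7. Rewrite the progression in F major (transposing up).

Cb major up to F major is an augmented fourth; each chord root moves by that interval while the quality stays the same.
Ab7: root Ab up an augmented fourth → D, giving D7.
DbM: root Db up an augmented fourth → G, giving GM.
Cb7: root Cb up an augmented fourth → F, giving F7.
Ab6: root Ab up an augmented fourth → D, giving D6.
Cb-: root Cb up an augmented fourth → F, giving F-.
FbΔ7: root Fb up an augmented fourth → Bb, giving BbΔ7.

D7 GM F7 D6 F- BbΔ7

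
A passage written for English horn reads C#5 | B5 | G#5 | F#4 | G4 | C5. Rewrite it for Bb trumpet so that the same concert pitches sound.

First find concert pitch: the English horn sounds a perfect fifth below written, so C#5 B5 G#5 F#4 G4 C5 sounds F#4 E5 C#5 B3 C4 F4.
Then write for Bb trumpet: it sounds a major second below written, so the part must be a major second above concert.
F#4 → G#4
E5 → F#5
C#5 → D#5
B3 → C#4
C4 → D4
F4 → G4

G#4 F#5 D#5 C#4 D4 G4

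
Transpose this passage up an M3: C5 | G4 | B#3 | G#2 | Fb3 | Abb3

E5 B4 D##4 B#2 Ab3 Cb4

A major third up from C5 gives E5.
G4 up a major third is B4.
B#3: a third up reaches D, and 4 semitones makes it D##4.
G#2 up a major third is B#2.
A major third up from Fb3 gives Ab3.
Abb3: a third up reaches C, and 4 semitones makes it Cb4.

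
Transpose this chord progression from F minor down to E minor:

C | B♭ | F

B A E

F minor down to E minor is a minor second; each chord root moves by that interval while the quality stays the same.
C: root C down a minor second → B, giving B.
B♭: root B♭ down a minor second → A, giving A.
F: root F down a minor second → E, giving E.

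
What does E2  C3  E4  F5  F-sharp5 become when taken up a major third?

G#2 E3 G#4 A5 A#5

E2: a third up reaches G, and 4 semitones makes it G#2.
A major third up from C3 gives E3.
E4: a third up reaches G, and 4 semitones makes it G#4.
F5 up a major third is A5.
F#5 up a major third is A#5.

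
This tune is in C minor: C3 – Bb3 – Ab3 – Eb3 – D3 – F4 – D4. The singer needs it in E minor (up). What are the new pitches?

C minor to E minor up is a major third, so every note moves up by that interval.
C3 → E3
Bb3 → D4
Ab3 → C4
Eb3 → G3
D3 → F#3
F4 → A4
D4 → F#4

E3 D4 C4 G3 F#3 A4 F#4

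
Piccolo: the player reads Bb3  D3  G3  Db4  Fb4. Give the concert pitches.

The piccolo sounds a perfect octave above written, so transpose each written note up a perfect octave.
Bb3 becomes Bb4
D3 becomes D4
G3 becomes G4
Db4 becomes Db5
Fb4 becomes Fb5

Bb4 D4 G4 Db5 Fb5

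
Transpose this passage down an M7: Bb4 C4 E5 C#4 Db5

Cb4 Db3 F4 D3 Ebb4

Bb4 down a major seventh is Cb4.
A major seventh down from C4 gives Db3.
A major seventh down from E5 gives F4.
A major seventh down from C#4 gives D3.
Db5: a seventh down reaches E, and 11 semitones makes it Ebb4.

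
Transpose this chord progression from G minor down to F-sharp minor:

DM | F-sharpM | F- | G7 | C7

C#M E#M E- F#7 B7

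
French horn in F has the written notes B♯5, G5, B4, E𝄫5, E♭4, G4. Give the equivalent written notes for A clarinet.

First find concert pitch: the French horn in F sounds a perfect fifth below written, so B♯5 G5 B4 E𝄫5 E♭4 G4 sounds E#5 C5 E4 Abb4 Ab3 C4.
Then write for A clarinet: it sounds a minor third below written, so the part must be a minor third above concert.
E#5 → G#5
C5 → Eb5
E4 → G4
Abb4 → Cbb5
Ab3 → Cb4
C4 → Eb4

G#5 Eb5 G4 Cbb5 Cb4 Eb4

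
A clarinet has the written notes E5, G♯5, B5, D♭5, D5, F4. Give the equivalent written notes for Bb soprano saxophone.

First find concert pitch: the A clarinet sounds a minor third below written, so E5 G♯5 B5 D♭5 D5 F4 sounds C#5 E#5 G#5 Bb4 B4 D4.
Then write for Bb soprano saxophone: it sounds a major second below written, so the part must be a major second above concert.
C#5 → D#5
E#5 → F##5
G#5 → A#5
Bb4 → C5
B4 → C#5
D4 → E4

D#5 F##5 A#5 C5 C#5 E4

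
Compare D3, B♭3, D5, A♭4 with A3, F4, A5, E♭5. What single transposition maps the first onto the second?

up a perfect fifth

Take the first pair: D3 → A3. D to A spans 5 letter names, so the interval is some kind of fifth.
D3 to A3 is 7 semitones, which makes it a perfect fifth; the second version is higher, so the direction is up.
Checking another pair — Ab4 → Eb5 — gives the same interval.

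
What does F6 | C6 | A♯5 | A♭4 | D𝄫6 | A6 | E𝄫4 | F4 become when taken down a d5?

B5 F#5 D##5 D4 Gb5 D#6 Ab3 B3

F6: a fifth down reaches B, and 6 semitones makes it B5.
A diminished fifth down from C6 gives F#5.
A diminished fifth down from A#5 gives D##5.
Ab4 down a diminished fifth is D4.
A diminished fifth down from Dbb6 gives Gb5.
A6: a fifth down reaches D, and 6 semitones makes it D#6.
A diminished fifth down from Ebb4 gives Ab3.
F4: a fifth down reaches B, and 6 semitones makes it B3.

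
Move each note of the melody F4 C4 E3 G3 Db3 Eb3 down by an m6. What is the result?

A3 E3 G#2 B2 F2 G2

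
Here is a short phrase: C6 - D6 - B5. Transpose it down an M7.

Db5 Eb5 C5

C6 gives Db5
D6 gives Eb5
B5 gives C5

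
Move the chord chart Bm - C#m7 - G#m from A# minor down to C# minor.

Dm Em7 Bm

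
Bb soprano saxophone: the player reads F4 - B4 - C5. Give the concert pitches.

Written C4 on the Bb soprano saxophone sounds as Bb3, a major second lower; apply that shift to every note.
F4 to Eb4
B4 to A4
C5 to Bb4

Eb4 A4 Bb4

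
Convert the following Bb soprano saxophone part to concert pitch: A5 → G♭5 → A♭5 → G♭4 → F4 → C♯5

The Bb soprano saxophone sounds a major second below written, so transpose each written note down a major second.
A5 -> G5
Gb5 -> Fb5
Ab5 -> Gb5
Gb4 -> Fb4
F4 -> Eb4
C#5 -> B4

G5 Fb5 Gb5 Fb4 Eb4 B4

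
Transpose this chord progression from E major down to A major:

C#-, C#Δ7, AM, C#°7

F#- F#Δ7 DM F#°7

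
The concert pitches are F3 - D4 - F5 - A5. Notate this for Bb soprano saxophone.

G3 E4 G5 B5

Written C4 sounds as Bb3 on the Bb soprano saxophone, so concert pitches are written a major second up.
F3 gives G3
D4 gives E4
F5 gives G5
A5 gives B5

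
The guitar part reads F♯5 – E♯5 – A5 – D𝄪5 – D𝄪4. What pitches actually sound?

The guitar sounds a perfect octave below written, so transpose each written note down a perfect octave.
F#5 -> F#4
E#5 -> E#4
A5 -> A4
D##5 -> D##4
D##4 -> D##3

F#4 E#4 A4 D##4 D##3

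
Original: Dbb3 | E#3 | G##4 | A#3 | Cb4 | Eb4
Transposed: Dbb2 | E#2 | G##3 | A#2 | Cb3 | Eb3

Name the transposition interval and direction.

down a perfect octave

Take the first pair: Dbb3 → Dbb2. D to D spans 8 letter names, so the interval is some kind of octave.
Dbb2 to Dbb3 is 12 semitones, which makes it a perfect octave; the second version is lower, so the direction is down.
Checking another pair — Eb4 → Eb3 — gives the same interval.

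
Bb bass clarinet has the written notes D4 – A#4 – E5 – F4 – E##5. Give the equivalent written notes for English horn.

G3 D#4 A4 Bb3 A##4

First find concert pitch: the Bb bass clarinet sounds a major ninth below written, so D4 A#4 E5 F4 E##5 sounds C3 G#3 D4 Eb3 D##4.
Then write for English horn: it sounds a perfect fifth below written, so the part must be a perfect fifth above concert.
C3 → G3
G#3 → D#4
D4 → A4
Eb3 → Bb3
D##4 → A##4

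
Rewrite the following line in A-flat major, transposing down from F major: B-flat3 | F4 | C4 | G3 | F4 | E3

From F down to A-flat is a major sixth; apply that to each pitch.
Bb3 -> Db3
F4 -> Ab3
C4 -> Eb3
G3 -> Bb2
F4 -> Ab3
E3 -> G2

Db3 Ab3 Eb3 Bb2 Ab3 G2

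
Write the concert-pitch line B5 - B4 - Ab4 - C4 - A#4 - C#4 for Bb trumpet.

C#6 C#5 Bb4 D4 B#4 D#4

Written C4 sounds as Bb3 on the Bb trumpet, so concert pitches are written a major second up.
B5 becomes C#6
B4 becomes C#5
Ab4 becomes Bb4
C4 becomes D4
A#4 becomes B#4
C#4 becomes D#4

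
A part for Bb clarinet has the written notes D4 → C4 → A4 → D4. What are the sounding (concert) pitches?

C4 Bb3 G4 C4

Written C4 on the Bb clarinet sounds as Bb3, a major second lower; apply that shift to every note.
D4 -> C4
C4 -> Bb3
A4 -> G4
D4 -> C4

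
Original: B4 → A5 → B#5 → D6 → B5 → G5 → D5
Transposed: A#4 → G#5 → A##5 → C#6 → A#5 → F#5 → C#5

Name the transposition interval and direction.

down a minor second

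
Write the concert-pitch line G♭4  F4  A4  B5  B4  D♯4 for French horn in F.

Db5 C5 E5 F#6 F#5 A#4

The French horn in F sounds a perfect fifth below written, so the written part must be a perfect fifth above concert — transpose each note up.
Gb4 to Db5
F4 to C5
A4 to E5
B5 to F#6
B4 to F#5
D#4 to A#4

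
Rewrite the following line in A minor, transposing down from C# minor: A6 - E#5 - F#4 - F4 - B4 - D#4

F6 C#5 D4 Db4 G4 B3

From C# down to A is a major third; apply that to each pitch.
A6 → F6
E#5 → C#5
F#4 → D4
F4 → Db4
B4 → G4
D#4 → B3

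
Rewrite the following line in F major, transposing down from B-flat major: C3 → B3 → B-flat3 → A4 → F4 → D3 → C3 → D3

G2 F#3 F3 E4 C4 A2 G2 A2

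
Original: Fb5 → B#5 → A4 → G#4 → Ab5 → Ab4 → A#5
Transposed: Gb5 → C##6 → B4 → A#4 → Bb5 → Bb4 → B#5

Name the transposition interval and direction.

From Fb5 to Gb5 is 2 letter names — a second of some quality.
Fb5 to Gb5 is 2 semitones, which makes it a major second; the second version is higher, so the direction is up.
Checking another pair — A#5 → B#5 — gives the same interval.

up a major second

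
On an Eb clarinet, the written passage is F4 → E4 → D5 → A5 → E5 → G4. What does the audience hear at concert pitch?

Ab4 G4 F5 C6 G5 Bb4

Written C4 on the Eb clarinet sounds as Eb4, a minor third higher; apply that shift to every note.
F4 to Ab4
E4 to G4
D5 to F5
A5 to C6
E5 to G5
G4 to Bb4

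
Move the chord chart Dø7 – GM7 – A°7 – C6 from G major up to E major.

Bø7 EM7 F#°7 A6

G major up to E major is a major sixth; each chord root moves by that interval while the quality stays the same.
Dø7: root D up a major sixth → B, giving Bø7.
GM7: root G up a major sixth → E, giving EM7.
A°7: root A up a major sixth → F#, giving F#°7.
C6: root C up a major sixth → A, giving A6.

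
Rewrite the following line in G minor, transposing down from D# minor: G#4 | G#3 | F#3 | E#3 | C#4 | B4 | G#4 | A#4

C4 C3 Bb2 A2 F3 Eb4 C4 D4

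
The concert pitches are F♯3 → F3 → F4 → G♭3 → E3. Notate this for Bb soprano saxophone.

The Bb soprano saxophone sounds a major second below written, so the written part must be a major second above concert — transpose each note up.
F#3 becomes G#3
F3 becomes G3
F4 becomes G4
Gb3 becomes Ab3
E3 becomes F#3

G#3 G3 G4 Ab3 F#3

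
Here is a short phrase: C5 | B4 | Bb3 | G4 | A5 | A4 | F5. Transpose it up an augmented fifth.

G#5 F##5 F#4 D#5 E#6 E#5 C#6

C5 becomes G#5
B4 becomes F##5
Bb3 becomes F#4
G4 becomes D#5
A5 becomes E#6
A4 becomes E#5
F5 becomes C#6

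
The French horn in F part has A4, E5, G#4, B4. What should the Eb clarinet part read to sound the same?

B3 F#4 A#3 C#4

First find concert pitch: the French horn in F sounds a perfect fifth below written, so A4 E5 G#4 B4 sounds D4 A4 C#4 E4.
Then write for Eb clarinet: it sounds a minor third above written, so the part must be a minor third below concert.
D4 → B3
A4 → F#4
C#4 → A#3
E4 → C#4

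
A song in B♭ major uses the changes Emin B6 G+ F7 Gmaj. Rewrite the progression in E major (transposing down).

B♭ major down to E major is a diminished fifth; each chord root moves by that interval while the quality stays the same.
Emin: root E down a diminished fifth → A#, giving A#min.
B6: root B down a diminished fifth → E#, giving E#6.
G+: root G down a diminished fifth → C#, giving C#+.
F7: root F down a diminished fifth → B, giving B7.
Gmaj: root G down a diminished fifth → C#, giving C#maj.

A#min E#6 C#+ B7 C#maj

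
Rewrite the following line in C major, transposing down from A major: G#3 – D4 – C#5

B2 F3 E4

From A down to C is a major sixth; apply that to each pitch.
G#3 to B2
D4 to F3
C#5 to E4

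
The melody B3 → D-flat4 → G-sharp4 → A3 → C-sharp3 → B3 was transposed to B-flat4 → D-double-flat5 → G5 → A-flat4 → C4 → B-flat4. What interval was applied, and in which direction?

up a diminished octave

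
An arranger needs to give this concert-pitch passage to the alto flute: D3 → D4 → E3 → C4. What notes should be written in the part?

G3 G4 A3 F4

Written C4 sounds as G3 on the alto flute, so concert pitches are written a perfect fourth up.
D3 gives G3
D4 gives G4
E3 gives A3
C4 gives F4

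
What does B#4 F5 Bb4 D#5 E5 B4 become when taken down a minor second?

B#4 down a minor second is A##4.
F5 down a minor second is E5.
Bb4: a second down reaches A, and 1 semitone makes it A4.
D#5 down a minor second is C##5.
E5 down a minor second is D#5.
A minor second down from B4 gives A#4.

A##4 E5 A4 C##5 D#5 A#4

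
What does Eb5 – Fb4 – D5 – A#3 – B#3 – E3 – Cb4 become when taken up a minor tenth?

Eb5 up a minor tenth is Gb6.
A minor tenth up from Fb4 gives Abb5.
D5 up a minor tenth is F6.
A#3: a tenth up reaches C, and 15 semitones makes it C#5.
B#3: a tenth up reaches D, and 15 semitones makes it D#5.
E3 up a minor tenth is G4.
A minor tenth up from Cb4 gives Ebb5.

Gb6 Abb5 F6 C#5 D#5 G4 Ebb5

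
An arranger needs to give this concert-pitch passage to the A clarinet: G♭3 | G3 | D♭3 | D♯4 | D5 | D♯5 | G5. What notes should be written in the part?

The A clarinet sounds a minor third below written, so the written part must be a minor third above concert — transpose each note up.
Gb3 -> Bbb3
G3 -> Bb3
Db3 -> Fb3
D#4 -> F#4
D5 -> F5
D#5 -> F#5
G5 -> Bb5

Bbb3 Bb3 Fb3 F#4 F5 F#5 Bb5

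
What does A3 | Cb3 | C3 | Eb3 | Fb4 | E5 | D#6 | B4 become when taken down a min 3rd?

F#3 Ab2 A2 C3 Db4 C#5 B#5 G#4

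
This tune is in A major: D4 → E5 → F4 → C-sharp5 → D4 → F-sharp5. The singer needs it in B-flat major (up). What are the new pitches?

Eb4 F5 Gb4 D5 Eb4 G5

From A up to B-flat is a minor second; apply that to each pitch.
D4 -> Eb4
E5 -> F5
F4 -> Gb4
C#5 -> D5
D4 -> Eb4
F#5 -> G5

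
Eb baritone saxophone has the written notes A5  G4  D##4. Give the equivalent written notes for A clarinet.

Eb4 Db3 A#2

First find concert pitch: the Eb baritone saxophone sounds a major thirteenth below written, so A5 G4 D##4 sounds C4 Bb2 F##2.
Then write for A clarinet: it sounds a minor third below written, so the part must be a minor third above concert.
C4 → Eb4
Bb2 → Db3
F##2 → A#2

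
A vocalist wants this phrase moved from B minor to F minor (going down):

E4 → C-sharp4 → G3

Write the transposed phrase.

B minor to F minor down is an augmented fourth, so every note moves down by that interval.
E4 gives Bb3
C#4 gives G3
G3 gives Db3

Bb3 G3 Db3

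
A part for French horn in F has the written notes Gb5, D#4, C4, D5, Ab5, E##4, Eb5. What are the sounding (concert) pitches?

Written C4 on the French horn in F sounds as F3, a perfect fifth lower; apply that shift to every note.
Gb5 → Cb5
D#4 → G#3
C4 → F3
D5 → G4
Ab5 → Db5
E##4 → A##3
Eb5 → Ab4

Cb5 G#3 F3 G4 Db5 A##3 Ab4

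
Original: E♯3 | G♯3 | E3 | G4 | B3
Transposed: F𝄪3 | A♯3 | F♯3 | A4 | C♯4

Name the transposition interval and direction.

up a major second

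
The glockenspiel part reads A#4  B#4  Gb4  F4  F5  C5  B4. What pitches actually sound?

A#6 B#6 Gb6 F6 F7 C7 B6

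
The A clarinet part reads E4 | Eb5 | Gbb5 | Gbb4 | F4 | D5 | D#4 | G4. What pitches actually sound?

Written C4 on the A clarinet sounds as A3, a minor third lower; apply that shift to every note.
E4 becomes C#4
Eb5 becomes C5
Gbb5 becomes Ebb5
Gbb4 becomes Ebb4
F4 becomes D4
D5 becomes B4
D#4 becomes B#3
G4 becomes E4

C#4 C5 Ebb5 Ebb4 D4 B4 B#3 E4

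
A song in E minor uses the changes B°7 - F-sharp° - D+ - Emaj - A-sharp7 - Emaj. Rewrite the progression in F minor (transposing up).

C°7 G° Eb+ Fmaj B7 Fmaj

E minor up to F minor is a minor second; each chord root moves by that interval while the quality stays the same.
B°7: root B up a minor second → C, giving C°7.
F-sharp°: root F-sharp up a minor second → G, giving G°.
D+: root D up a minor second → Eb, giving Eb+.
Emaj: root E up a minor second → F, giving Fmaj.
A-sharp7: root A-sharp up a minor second → B, giving B7.
Emaj: root E up a minor second → F, giving Fmaj.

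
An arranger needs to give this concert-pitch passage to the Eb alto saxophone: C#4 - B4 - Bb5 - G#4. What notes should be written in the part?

A#4 G#5 G6 E#5

Written C4 sounds as Eb3 on the Eb alto saxophone, so concert pitches are written a major sixth up.
C#4 -> A#4
B4 -> G#5
Bb5 -> G6
G#4 -> E#5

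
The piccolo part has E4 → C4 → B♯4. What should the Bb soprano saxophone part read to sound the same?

F#5 D5 C##6

First find concert pitch: the piccolo sounds a perfect octave above written, so E4 C4 B♯4 sounds E5 C5 B#5.
Then write for Bb soprano saxophone: it sounds a major second below written, so the part must be a major second above concert.
E5 → F#5
C5 → D5
B#5 → C##6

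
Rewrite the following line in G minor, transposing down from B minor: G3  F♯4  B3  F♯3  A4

From B down to G is a major third; apply that to each pitch.
G3 → Eb3
F#4 → D4
B3 → G3
F#3 → D3
A4 → F4

Eb3 D4 G3 D3 F4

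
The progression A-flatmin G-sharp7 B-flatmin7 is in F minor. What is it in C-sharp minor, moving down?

Emin D##7 F#min7

F minor down to C-sharp minor is a diminished fourth; each chord root moves by that interval while the quality stays the same.
A-flatmin: root A-flat down a diminished fourth → E, giving Emin.
G-sharp7: root G-sharp down a diminished fourth → D##, giving D##7.
B-flatmin7: root B-flat down a diminished fourth → F#, giving F#min7.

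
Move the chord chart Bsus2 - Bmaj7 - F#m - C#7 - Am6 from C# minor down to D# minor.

C# minor down to D# minor is a minor seventh; each chord root moves by that interval while the quality stays the same.
Bsus2: root B down a minor seventh → C#, giving C#sus2.
Bmaj7: root B down a minor seventh → C#, giving C#maj7.
F#m: root F# down a minor seventh → G#, giving G#m.
C#7: root C# down a minor seventh → D#, giving D#7.
Am6: root A down a minor seventh → B, giving Bm6.

C#sus2 C#maj7 G#m D#7 Bm6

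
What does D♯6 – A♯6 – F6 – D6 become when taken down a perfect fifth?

G#5 D#6 Bb5 G5

D#6: a fifth down reaches G, and 7 semitones makes it G#5.
A#6: a fifth down reaches D, and 7 semitones makes it D#6.
F6: a fifth down reaches B, and 7 semitones makes it Bb5.
A perfect fifth down from D6 gives G5.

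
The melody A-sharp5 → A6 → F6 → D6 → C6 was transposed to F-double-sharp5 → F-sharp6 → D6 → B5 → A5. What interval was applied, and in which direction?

Take the first pair: A#5 → F##5. A to F spans 3 letter names, so the interval is some kind of third.
F##5 to A#5 is 3 semitones, which makes it a minor third; the second version is lower, so the direction is down.
Checking another pair — C6 → A5 — gives the same interval.

down a minor third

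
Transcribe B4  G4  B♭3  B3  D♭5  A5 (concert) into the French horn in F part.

F#5 D5 F4 F#4 Ab5 E6

Written C4 sounds as F3 on the French horn in F, so concert pitches are written a perfect fifth up.
B4 to F#5
G4 to D5
Bb3 to F4
B3 to F#4
Db5 to Ab5
A5 to E6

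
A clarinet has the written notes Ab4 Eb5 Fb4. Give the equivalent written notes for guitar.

F5 C6 Db5

First find concert pitch: the A clarinet sounds a minor third below written, so Ab4 Eb5 Fb4 sounds F4 C5 Db4.
Then write for guitar: it sounds a perfect octave below written, so the part must be a perfect octave above concert.
F4 → F5
C5 → C6
Db4 → Db5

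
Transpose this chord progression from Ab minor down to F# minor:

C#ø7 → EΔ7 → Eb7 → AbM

Ab minor down to F# minor is a diminished third; each chord root moves by that interval while the quality stays the same.
C#ø7: root C# down a diminished third → A##, giving A##ø7.
EΔ7: root E down a diminished third → C##, giving C##Δ7.
Eb7: root Eb down a diminished third → C#, giving C#7.
AbM: root Ab down a diminished third → F#, giving F#M.

A##ø7 C##Δ7 C#7 F#M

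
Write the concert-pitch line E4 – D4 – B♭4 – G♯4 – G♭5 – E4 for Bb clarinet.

F#4 E4 C5 A#4 Ab5 F#4

The Bb clarinet sounds a major second below written, so the written part must be a major second above concert — transpose each note up.
E4 gives F#4
D4 gives E4
Bb4 gives C5
G#4 gives A#4
Gb5 gives Ab5
E4 gives F#4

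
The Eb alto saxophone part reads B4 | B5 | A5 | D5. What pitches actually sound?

The Eb alto saxophone sounds a major sixth below written, so transpose each written note down a major sixth.
B4 becomes D4
B5 becomes D5
A5 becomes C5
D5 becomes F4

D4 D5 C5 F4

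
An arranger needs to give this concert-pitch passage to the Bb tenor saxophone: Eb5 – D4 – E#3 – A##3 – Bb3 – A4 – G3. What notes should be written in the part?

Written C4 sounds as Bb2 on the Bb tenor saxophone, so concert pitches are written a major ninth up.
Eb5 to F6
D4 to E5
E#3 to F##4
A##3 to B##4
Bb3 to C5
A4 to B5
G3 to A4

F6 E5 F##4 B##4 C5 B5 A4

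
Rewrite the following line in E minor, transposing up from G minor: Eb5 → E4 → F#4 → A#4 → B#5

From G up to E is a major sixth; apply that to each pitch.
Eb5 becomes C6
E4 becomes C#5
F#4 becomes D#5
A#4 becomes F##5
B#5 becomes G##6

C6 C#5 D#5 F##5 G##6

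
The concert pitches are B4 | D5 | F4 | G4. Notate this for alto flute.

E5 G5 Bb4 C5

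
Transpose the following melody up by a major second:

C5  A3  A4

D5 B3 B4

C5: a second up reaches D, and 2 semitones makes it D5.
A3 up a major second is B3.
A major second up from A4 gives B4.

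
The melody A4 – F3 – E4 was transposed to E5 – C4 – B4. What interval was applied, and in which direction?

From A4 to E5 is 5 letter names — a fifth of some quality.
A4 to E5 is 7 semitones, which makes it a perfect fifth; the second version is higher, so the direction is up.
Checking another pair — E4 → B4 — gives the same interval.

up a perfect fifth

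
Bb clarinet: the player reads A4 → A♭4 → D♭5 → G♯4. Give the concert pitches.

Written C4 on the Bb clarinet sounds as Bb3, a major second lower; apply that shift to every note.
A4 gives G4
Ab4 gives Gb4
Db5 gives Cb5
G#4 gives F#4

G4 Gb4 Cb5 F#4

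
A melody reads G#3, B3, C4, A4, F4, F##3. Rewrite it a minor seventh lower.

A#2 C#3 D3 B3 G3 G##2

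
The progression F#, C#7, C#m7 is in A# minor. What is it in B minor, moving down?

G D7 Dm7

A# minor down to B minor is a major seventh; each chord root moves by that interval while the quality stays the same.
F#: root F# down a major seventh → G, giving G.
C#7: root C# down a major seventh → D, giving D7.
C#m7: root C# down a major seventh → D, giving Dm7.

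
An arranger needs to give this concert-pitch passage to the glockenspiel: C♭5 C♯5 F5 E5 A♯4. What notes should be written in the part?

Cb3 C#3 F3 E3 A#2

Written C4 sounds as C6 on the glockenspiel, so concert pitches are written a perfect fifteenth down.
Cb5 to Cb3
C#5 to C#3
F5 to F3
E5 to E3
A#4 to A#2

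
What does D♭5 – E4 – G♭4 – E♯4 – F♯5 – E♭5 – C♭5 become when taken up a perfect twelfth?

Ab6 B5 Db6 B#5 C#7 Bb6 Gb6

Db5 becomes Ab6
E4 becomes B5
Gb4 becomes Db6
E#4 becomes B#5
F#5 becomes C#7
Eb5 becomes Bb6
Cb5 becomes Gb6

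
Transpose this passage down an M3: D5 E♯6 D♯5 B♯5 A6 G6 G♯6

Bb4 C#6 B4 G#5 F6 Eb6 E6

D5 -> Bb4
E#6 -> C#6
D#5 -> B4
B#5 -> G#5
A6 -> F6
G6 -> Eb6
G#6 -> E6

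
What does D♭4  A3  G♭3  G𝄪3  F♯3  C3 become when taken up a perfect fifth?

A perfect fifth up from Db4 gives Ab4.
A3 up a perfect fifth is E4.
A perfect fifth up from Gb3 gives Db4.
G##3: a fifth up reaches D, and 7 semitones makes it D##4.
F#3: a fifth up reaches C, and 7 semitones makes it C#4.
C3 up a perfect fifth is G3.

Ab4 E4 Db4 D##4 C#4 G3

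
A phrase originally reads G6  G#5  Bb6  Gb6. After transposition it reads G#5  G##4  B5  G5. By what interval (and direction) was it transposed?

down a diminished octave

Take the first pair: G6 → G#5. G to G spans 8 letter names, so the interval is some kind of octave.
G#5 to G6 is 11 semitones, which makes it a diminished octave; the second version is lower, so the direction is down.
Checking another pair — Gb6 → G5 — gives the same interval.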